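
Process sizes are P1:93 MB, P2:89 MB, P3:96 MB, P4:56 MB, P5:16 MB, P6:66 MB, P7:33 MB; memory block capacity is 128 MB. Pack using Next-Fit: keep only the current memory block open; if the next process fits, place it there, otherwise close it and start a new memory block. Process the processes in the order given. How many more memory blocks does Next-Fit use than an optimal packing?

Next-Fit: [93] [89] [96] [56,16] [66,33] → 5 memory blocks.
Total size 449 MB; any packing needs at least ⌈449/128⌉ = 4 memory blocks.
An optimal packing achieves that bound: [96,16] [93,33] [89] [66,56] → 4 memory blocks.
Excess: 5 − 4 = 1.

1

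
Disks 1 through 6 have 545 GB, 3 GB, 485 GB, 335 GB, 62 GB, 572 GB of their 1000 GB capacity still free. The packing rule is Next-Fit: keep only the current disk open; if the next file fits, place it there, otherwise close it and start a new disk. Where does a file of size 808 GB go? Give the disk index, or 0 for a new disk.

Next-Fit only looks at disk 6, which has 572 GB free.
808 GB does not fit, so a new disk is opened.

0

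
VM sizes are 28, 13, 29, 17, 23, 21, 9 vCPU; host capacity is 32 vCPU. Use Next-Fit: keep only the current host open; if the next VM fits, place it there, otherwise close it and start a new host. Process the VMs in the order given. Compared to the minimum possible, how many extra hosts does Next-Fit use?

Next-Fit: [28] [13] [29] [17] [23] [21,9] → 6 hosts.
Total size 140 vCPU; any packing needs at least ⌈140/32⌉ = 5 hosts.
An optimal packing achieves that bound: [29] [28] [23,9] [21] [17,13] → 5 hosts.
Excess: 6 − 5 = 1.

1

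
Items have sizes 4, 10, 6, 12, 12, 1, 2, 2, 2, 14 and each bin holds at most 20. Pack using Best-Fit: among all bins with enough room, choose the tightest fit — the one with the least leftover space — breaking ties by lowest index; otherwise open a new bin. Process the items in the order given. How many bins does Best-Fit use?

Put 4 in bin 1; 16 remain.
Put 10 in bin 1; 6 remain.
Put 6 in bin 1; 0 remain.
Put 12 in bin 2; 8 remain.
Put 12 in bin 3; 8 remain.
Put 1 in bin 2; 7 remain.
Put 2 in bin 2; 5 remain.
Put 2 in bin 2; 3 remain.
Put 2 in bin 2; 1 remain.
Put 14 in bin 4; 6 remain.
Final bins: [4,10,6] [12,1,2,2,2] [12] [14].

4 bins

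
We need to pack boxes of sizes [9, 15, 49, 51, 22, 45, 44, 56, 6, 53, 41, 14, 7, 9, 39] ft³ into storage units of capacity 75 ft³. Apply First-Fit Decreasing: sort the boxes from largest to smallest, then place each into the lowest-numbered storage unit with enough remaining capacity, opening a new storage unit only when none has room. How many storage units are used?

Sorted descending: 56, 53, 51, 49, 45, 44, 41, 39, 22, 15, 14, 9, 9, 7, 6.
56 ft³ → storage unit 1 (remaining 19 ft³)
53 ft³ → storage unit 2 (remaining 22 ft³)
51 ft³ → storage unit 3 (remaining 24 ft³)
49 ft³ → storage unit 4 (remaining 26 ft³)
45 ft³ → storage unit 5 (remaining 30 ft³)
44 ft³ → storage unit 6 (remaining 31 ft³)
41 ft³ → storage unit 7 (remaining 34 ft³)
39 ft³ → storage unit 8 (remaining 36 ft³)
22 ft³ → storage unit 2 (remaining 0 ft³)
15 ft³ → storage unit 1 (remaining 4 ft³)
14 ft³ → storage unit 3 (remaining 10 ft³)
9 ft³ → storage unit 3 (remaining 1 ft³)
9 ft³ → storage unit 4 (remaining 17 ft³)
7 ft³ → storage unit 4 (remaining 10 ft³)
6 ft³ → storage unit 4 (remaining 4 ft³)

8 storage units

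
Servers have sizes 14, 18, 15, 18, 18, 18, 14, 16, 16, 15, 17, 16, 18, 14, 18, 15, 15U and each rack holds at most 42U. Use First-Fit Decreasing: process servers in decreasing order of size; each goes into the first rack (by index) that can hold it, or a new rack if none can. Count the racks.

8 racks

Sorted descending: 18, 18, 18, 18, 18, 18, 17, 16, 16, 16, 15, 15, 15, 15, 14, 14, 14.
18U → rack 1 (remaining 24U)
18U → rack 1 (remaining 6U)
18U → rack 2 (remaining 24U)
18U → rack 2 (remaining 6U)
18U → rack 3 (remaining 24U)
18U → rack 3 (remaining 6U)
17U → rack 4 (remaining 25U)
16U → rack 4 (remaining 9U)
16U → rack 5 (remaining 26U)
16U → rack 5 (remaining 10U)
15U → rack 6 (remaining 27U)
15U → rack 6 (remaining 12U)
15U → rack 7 (remaining 27U)
15U → rack 7 (remaining 12U)
14U → rack 8 (remaining 28U)
14U → rack 8 (remaining 14U)
14U → rack 8 (remaining 0U)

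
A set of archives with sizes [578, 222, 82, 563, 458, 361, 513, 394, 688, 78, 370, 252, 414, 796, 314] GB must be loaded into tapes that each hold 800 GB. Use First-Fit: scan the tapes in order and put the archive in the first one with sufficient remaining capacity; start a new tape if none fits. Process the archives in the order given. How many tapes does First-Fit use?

Put 578 GB in tape 1; 222 GB remain.
Put 222 GB in tape 1; 0 GB remain.
Put 82 GB in tape 2; 718 GB remain.
Put 563 GB in tape 2; 155 GB remain.
Put 458 GB in tape 3; 342 GB remain.
Put 361 GB in tape 4; 439 GB remain.
Put 513 GB in tape 5; 287 GB remain.
Put 394 GB in tape 4; 45 GB remain.
Put 688 GB in tape 6; 112 GB remain.
Put 78 GB in tape 2; 77 GB remain.
Put 370 GB in tape 7; 430 GB remain.
Put 252 GB in tape 3; 90 GB remain.
Put 414 GB in tape 7; 16 GB remain.
Put 796 GB in tape 8; 4 GB remain.
Put 314 GB in tape 9; 486 GB remain.

9 tapes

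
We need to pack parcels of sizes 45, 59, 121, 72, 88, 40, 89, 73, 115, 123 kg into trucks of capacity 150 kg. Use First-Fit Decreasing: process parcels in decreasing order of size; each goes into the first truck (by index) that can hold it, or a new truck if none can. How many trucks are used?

7

Sorted descending: 123, 121, 115, 89, 88, 73, 72, 59, 45, 40.
123 kg → truck 1 (remaining 27 kg)
121 kg → truck 2 (remaining 29 kg)
115 kg → truck 3 (remaining 35 kg)
89 kg → truck 4 (remaining 61 kg)
88 kg → truck 5 (remaining 62 kg)
73 kg → truck 6 (remaining 77 kg)
72 kg → truck 6 (remaining 5 kg)
59 kg → truck 4 (remaining 2 kg)
45 kg → truck 5 (remaining 17 kg)
40 kg → truck 7 (remaining 110 kg)
Final trucks: [123] [121] [115] [89,59] [88,45] [73,72] [40].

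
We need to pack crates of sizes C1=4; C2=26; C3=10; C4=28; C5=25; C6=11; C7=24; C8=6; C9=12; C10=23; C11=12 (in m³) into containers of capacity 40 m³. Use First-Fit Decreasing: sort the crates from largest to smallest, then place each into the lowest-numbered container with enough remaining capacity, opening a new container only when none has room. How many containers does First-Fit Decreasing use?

5

Sorted descending: 28, 26, 25, 24, 23, 12, 12, 11, 10, 6, 4.
container 1: place 28 m³, 12 m³ left
container 2: place 26 m³, 14 m³ left
container 3: place 25 m³, 15 m³ left
container 4: place 24 m³, 16 m³ left
container 5: place 23 m³, 17 m³ left
container 1: place 12 m³, 0 m³ left
container 2: place 12 m³, 2 m³ left
container 3: place 11 m³, 4 m³ left
container 4: place 10 m³, 6 m³ left
container 4: place 6 m³, 0 m³ left
container 3: place 4 m³, 0 m³ left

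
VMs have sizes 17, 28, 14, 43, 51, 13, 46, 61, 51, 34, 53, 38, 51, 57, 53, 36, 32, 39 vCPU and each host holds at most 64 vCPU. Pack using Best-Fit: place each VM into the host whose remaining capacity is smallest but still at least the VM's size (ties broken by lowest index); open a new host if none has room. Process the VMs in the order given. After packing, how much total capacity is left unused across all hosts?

Put 17 vCPU in host 1; 47 vCPU remain.
Put 28 vCPU in host 1; 19 vCPU remain.
Put 14 vCPU in host 1; 5 vCPU remain.
Put 43 vCPU in host 2; 21 vCPU remain.
Put 51 vCPU in host 3; 13 vCPU remain.
Put 13 vCPU in host 3; 0 vCPU remain.
Put 46 vCPU in host 4; 18 vCPU remain.
Put 61 vCPU in host 5; 3 vCPU remain.
Put 51 vCPU in host 6; 13 vCPU remain.
Put 34 vCPU in host 7; 30 vCPU remain.
Put 53 vCPU in host 8; 11 vCPU remain.
Put 38 vCPU in host 9; 26 vCPU remain.
Put 51 vCPU in host 10; 13 vCPU remain.
Put 57 vCPU in host 11; 7 vCPU remain.
Put 53 vCPU in host 12; 11 vCPU remain.
Put 36 vCPU in host 13; 28 vCPU remain.
Put 32 vCPU in host 14; 32 vCPU remain.
Put 39 vCPU in host 15; 25 vCPU remain.
15 hosts × 64 vCPU = 960 vCPU; used 717 vCPU; unused 243 vCPU.

243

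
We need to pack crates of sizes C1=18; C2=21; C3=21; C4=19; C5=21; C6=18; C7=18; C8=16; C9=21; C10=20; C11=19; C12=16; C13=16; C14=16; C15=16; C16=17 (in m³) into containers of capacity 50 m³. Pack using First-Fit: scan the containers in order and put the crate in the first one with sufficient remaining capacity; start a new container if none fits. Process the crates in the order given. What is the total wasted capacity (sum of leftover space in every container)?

container 1: place C1 (18 m³), 32 m³ left
container 1: place C2 (21 m³), 11 m³ left
container 2: place C3 (21 m³), 29 m³ left
container 2: place C4 (19 m³), 10 m³ left
container 3: place C5 (21 m³), 29 m³ left
container 3: place C6 (18 m³), 11 m³ left
container 4: place C7 (18 m³), 32 m³ left
container 4: place C8 (16 m³), 16 m³ left
container 5: place C9 (21 m³), 29 m³ left
container 5: place C10 (20 m³), 9 m³ left
container 6: place C11 (19 m³), 31 m³ left
container 4: place C12 (16 m³), 0 m³ left
container 6: place C13 (16 m³), 15 m³ left
container 7: place C14 (16 m³), 34 m³ left
container 7: place C15 (16 m³), 18 m³ left
container 7: place C16 (17 m³), 1 m³ left
7 containers × 50 m³ = 350 m³; used 293 m³; unused 57 m³.

57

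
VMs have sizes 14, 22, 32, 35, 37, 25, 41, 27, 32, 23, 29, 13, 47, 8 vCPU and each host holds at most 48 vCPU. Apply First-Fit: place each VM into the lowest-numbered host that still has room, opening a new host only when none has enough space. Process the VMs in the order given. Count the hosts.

Put 14 vCPU in host 1; 34 vCPU remain.
Put 22 vCPU in host 1; 12 vCPU remain.
Put 32 vCPU in host 2; 16 vCPU remain.
Put 35 vCPU in host 3; 13 vCPU remain.
Put 37 vCPU in host 4; 11 vCPU remain.
Put 25 vCPU in host 5; 23 vCPU remain.
Put 41 vCPU in host 6; 7 vCPU remain.
Put 27 vCPU in host 7; 21 vCPU remain.
Put 32 vCPU in host 8; 16 vCPU remain.
Put 23 vCPU in host 5; 0 vCPU remain.
Put 29 vCPU in host 9; 19 vCPU remain.
Put 13 vCPU in host 2; 3 vCPU remain.
Put 47 vCPU in host 10; 1 vCPU remain.
Put 8 vCPU in host 1; 4 vCPU remain.

10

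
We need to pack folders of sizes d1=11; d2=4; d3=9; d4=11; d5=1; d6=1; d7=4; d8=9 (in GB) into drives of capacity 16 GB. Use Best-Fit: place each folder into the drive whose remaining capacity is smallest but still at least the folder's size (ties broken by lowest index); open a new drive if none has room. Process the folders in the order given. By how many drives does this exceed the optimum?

0

Best-Fit: [11,4,1] [9] [11,1,4] [9] → 4 drives.
Total size 50 GB; any packing needs at least ⌈50/16⌉ = 4 drives.
So 4 is already optimal.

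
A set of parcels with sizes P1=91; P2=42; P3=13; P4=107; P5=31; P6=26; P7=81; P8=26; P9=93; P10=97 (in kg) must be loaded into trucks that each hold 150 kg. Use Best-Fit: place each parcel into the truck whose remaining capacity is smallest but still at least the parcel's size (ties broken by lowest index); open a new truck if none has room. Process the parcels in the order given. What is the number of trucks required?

Put P1 (91 kg) in truck 1; 59 kg remain.
Put P2 (42 kg) in truck 1; 17 kg remain.
Put P3 (13 kg) in truck 1; 4 kg remain.
Put P4 (107 kg) in truck 2; 43 kg remain.
Put P5 (31 kg) in truck 2; 12 kg remain.
Put P6 (26 kg) in truck 3; 124 kg remain.
Put P7 (81 kg) in truck 3; 43 kg remain.
Put P8 (26 kg) in truck 3; 17 kg remain.
Put P9 (93 kg) in truck 4; 57 kg remain.
Put P10 (97 kg) in truck 5; 53 kg remain.

5 trucks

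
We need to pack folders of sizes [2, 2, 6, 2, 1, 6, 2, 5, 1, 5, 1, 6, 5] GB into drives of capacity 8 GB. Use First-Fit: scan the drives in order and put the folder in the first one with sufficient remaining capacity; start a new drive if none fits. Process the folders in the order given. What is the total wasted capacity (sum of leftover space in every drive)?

12

2 GB → drive 1 (remaining 6 GB)
2 GB → drive 1 (remaining 4 GB)
6 GB → drive 2 (remaining 2 GB)
2 GB → drive 1 (remaining 2 GB)
1 GB → drive 1 (remaining 1 GB)
6 GB → drive 3 (remaining 2 GB)
2 GB → drive 2 (remaining 0 GB)
5 GB → drive 4 (remaining 3 GB)
1 GB → drive 1 (remaining 0 GB)
5 GB → drive 5 (remaining 3 GB)
1 GB → drive 3 (remaining 1 GB)
6 GB → drive 6 (remaining 2 GB)
5 GB → drive 7 (remaining 3 GB)
7 drives × 8 GB = 56 GB; used 44 GB; unused 12 GB.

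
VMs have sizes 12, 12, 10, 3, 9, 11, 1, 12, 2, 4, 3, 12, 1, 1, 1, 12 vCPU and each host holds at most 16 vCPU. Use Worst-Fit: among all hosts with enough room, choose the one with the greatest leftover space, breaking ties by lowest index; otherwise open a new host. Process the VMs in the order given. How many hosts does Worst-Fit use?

8 hosts

12 vCPU → host 1 (remaining 4 vCPU)
12 vCPU → host 2 (remaining 4 vCPU)
10 vCPU → host 3 (remaining 6 vCPU)
3 vCPU → host 3 (remaining 3 vCPU)
9 vCPU → host 4 (remaining 7 vCPU)
11 vCPU → host 5 (remaining 5 vCPU)
1 vCPU → host 4 (remaining 6 vCPU)
12 vCPU → host 6 (remaining 4 vCPU)
2 vCPU → host 4 (remaining 4 vCPU)
4 vCPU → host 5 (remaining 1 vCPU)
3 vCPU → host 1 (remaining 1 vCPU)
12 vCPU → host 7 (remaining 4 vCPU)
1 vCPU → host 2 (remaining 3 vCPU)
1 vCPU → host 4 (remaining 3 vCPU)
1 vCPU → host 6 (remaining 3 vCPU)
12 vCPU → host 8 (remaining 4 vCPU)
Final hosts: [12,3] [12,1] [10,3] [9,1,2,1] [11,4] [12,1] [12] [12].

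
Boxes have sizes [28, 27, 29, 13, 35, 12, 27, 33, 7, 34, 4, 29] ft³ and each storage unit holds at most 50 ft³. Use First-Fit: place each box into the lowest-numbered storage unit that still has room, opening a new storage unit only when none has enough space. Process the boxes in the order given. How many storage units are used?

Put 28 ft³ in storage unit 1; 22 ft³ remain.
Put 27 ft³ in storage unit 2; 23 ft³ remain.
Put 29 ft³ in storage unit 3; 21 ft³ remain.
Put 13 ft³ in storage unit 1; 9 ft³ remain.
Put 35 ft³ in storage unit 4; 15 ft³ remain.
Put 12 ft³ in storage unit 2; 11 ft³ remain.
Put 27 ft³ in storage unit 5; 23 ft³ remain.
Put 33 ft³ in storage unit 6; 17 ft³ remain.
Put 7 ft³ in storage unit 1; 2 ft³ remain.
Put 34 ft³ in storage unit 7; 16 ft³ remain.
Put 4 ft³ in storage unit 2; 7 ft³ remain.
Put 29 ft³ in storage unit 8; 21 ft³ remain.

8 storage units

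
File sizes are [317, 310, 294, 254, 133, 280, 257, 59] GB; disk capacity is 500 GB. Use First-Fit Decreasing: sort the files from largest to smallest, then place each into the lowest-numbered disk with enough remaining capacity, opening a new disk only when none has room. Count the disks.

6 disks

Sorted descending: 317, 310, 294, 280, 257, 254, 133, 59.
317 GB → disk 1 (remaining 183 GB)
310 GB → disk 2 (remaining 190 GB)
294 GB → disk 3 (remaining 206 GB)
280 GB → disk 4 (remaining 220 GB)
257 GB → disk 5 (remaining 243 GB)
254 GB → disk 6 (remaining 246 GB)
133 GB → disk 1 (remaining 50 GB)
59 GB → disk 2 (remaining 131 GB)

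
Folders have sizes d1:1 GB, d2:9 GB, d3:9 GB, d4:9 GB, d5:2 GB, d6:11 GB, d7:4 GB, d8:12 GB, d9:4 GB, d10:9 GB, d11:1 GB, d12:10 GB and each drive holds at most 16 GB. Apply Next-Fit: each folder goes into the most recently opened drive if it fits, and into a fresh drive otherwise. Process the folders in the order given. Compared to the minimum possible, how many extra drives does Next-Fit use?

0

Next-Fit: [1,9] [9] [9,2] [11,4] [12,4] [9,1] [10] → 7 drives.
7 folders exceed 8 GB (half the capacity), and no two of those can share a drive, so at least 7 drives are needed.
So 7 is already optimal.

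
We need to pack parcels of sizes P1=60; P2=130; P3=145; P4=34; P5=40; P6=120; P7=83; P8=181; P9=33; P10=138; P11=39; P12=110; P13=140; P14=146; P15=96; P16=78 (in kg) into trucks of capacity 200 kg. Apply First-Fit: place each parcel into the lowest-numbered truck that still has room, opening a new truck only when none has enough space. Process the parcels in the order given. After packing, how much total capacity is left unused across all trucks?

427

Put P1 (60 kg) in truck 1; 140 kg remain.
Put P2 (130 kg) in truck 1; 10 kg remain.
Put P3 (145 kg) in truck 2; 55 kg remain.
Put P4 (34 kg) in truck 2; 21 kg remain.
Put P5 (40 kg) in truck 3; 160 kg remain.
Put P6 (120 kg) in truck 3; 40 kg remain.
Put P7 (83 kg) in truck 4; 117 kg remain.
Put P8 (181 kg) in truck 5; 19 kg remain.
Put P9 (33 kg) in truck 3; 7 kg remain.
Put P10 (138 kg) in truck 6; 62 kg remain.
Put P11 (39 kg) in truck 4; 78 kg remain.
Put P12 (110 kg) in truck 7; 90 kg remain.
Put P13 (140 kg) in truck 8; 60 kg remain.
Put P14 (146 kg) in truck 9; 54 kg remain.
Put P15 (96 kg) in truck 10; 104 kg remain.
Put P16 (78 kg) in truck 4; 0 kg remain.
10 trucks × 200 kg = 2000 kg; used 1573 kg; unused 427 kg.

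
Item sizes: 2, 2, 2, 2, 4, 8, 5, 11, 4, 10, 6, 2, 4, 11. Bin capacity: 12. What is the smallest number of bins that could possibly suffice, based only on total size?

Total size = 2 + 2 + 2 + 2 + 4 + 8 + 5 + 11 + 4 + 10 + 6 + 2 + 4 + 11 = 73.
⌈73 / 12⌉ = 7.

7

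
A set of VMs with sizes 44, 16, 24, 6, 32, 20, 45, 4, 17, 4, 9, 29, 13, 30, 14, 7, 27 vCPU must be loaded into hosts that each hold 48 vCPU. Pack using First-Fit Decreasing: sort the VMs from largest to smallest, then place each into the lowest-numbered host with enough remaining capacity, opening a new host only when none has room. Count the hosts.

8

Sorted descending: 45, 44, 32, 30, 29, 27, 24, 20, 17, 16, 14, 13, 9, 7, 6, 4, 4.
host 1: place 45 vCPU, 3 vCPU left
host 2: place 44 vCPU, 4 vCPU left
host 3: place 32 vCPU, 16 vCPU left
host 4: place 30 vCPU, 18 vCPU left
host 5: place 29 vCPU, 19 vCPU left
host 6: place 27 vCPU, 21 vCPU left
host 7: place 24 vCPU, 24 vCPU left
host 6: place 20 vCPU, 1 vCPU left
host 4: place 17 vCPU, 1 vCPU left
host 3: place 16 vCPU, 0 vCPU left
host 5: place 14 vCPU, 5 vCPU left
host 7: place 13 vCPU, 11 vCPU left
host 7: place 9 vCPU, 2 vCPU left
host 8: place 7 vCPU, 41 vCPU left
host 8: place 6 vCPU, 35 vCPU left
host 2: place 4 vCPU, 0 vCPU left
host 5: place 4 vCPU, 1 vCPU left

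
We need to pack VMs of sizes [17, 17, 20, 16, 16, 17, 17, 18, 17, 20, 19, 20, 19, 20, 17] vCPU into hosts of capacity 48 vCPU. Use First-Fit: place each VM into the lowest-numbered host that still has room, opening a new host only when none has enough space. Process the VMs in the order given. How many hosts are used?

17 vCPU → host 1 (remaining 31 vCPU)
17 vCPU → host 1 (remaining 14 vCPU)
20 vCPU → host 2 (remaining 28 vCPU)
16 vCPU → host 2 (remaining 12 vCPU)
16 vCPU → host 3 (remaining 32 vCPU)
17 vCPU → host 3 (remaining 15 vCPU)
17 vCPU → host 4 (remaining 31 vCPU)
18 vCPU → host 4 (remaining 13 vCPU)
17 vCPU → host 5 (remaining 31 vCPU)
20 vCPU → host 5 (remaining 11 vCPU)
19 vCPU → host 6 (remaining 29 vCPU)
20 vCPU → host 6 (remaining 9 vCPU)
19 vCPU → host 7 (remaining 29 vCPU)
20 vCPU → host 7 (remaining 9 vCPU)
17 vCPU → host 8 (remaining 31 vCPU)
Final hosts: [17,17] [20,16] [16,17] [17,18] [17,20] [19,20] [19,20] [17].

8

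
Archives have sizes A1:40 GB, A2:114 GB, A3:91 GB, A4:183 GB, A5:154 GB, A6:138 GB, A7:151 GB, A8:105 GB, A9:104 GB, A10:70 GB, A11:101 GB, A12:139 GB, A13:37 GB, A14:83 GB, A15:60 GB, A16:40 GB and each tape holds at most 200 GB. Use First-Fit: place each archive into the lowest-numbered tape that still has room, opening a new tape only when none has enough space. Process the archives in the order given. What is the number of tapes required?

9

tape 1: place A1 (40 GB), 160 GB left
tape 1: place A2 (114 GB), 46 GB left
tape 2: place A3 (91 GB), 109 GB left
tape 3: place A4 (183 GB), 17 GB left
tape 4: place A5 (154 GB), 46 GB left
tape 5: place A6 (138 GB), 62 GB left
tape 6: place A7 (151 GB), 49 GB left
tape 2: place A8 (105 GB), 4 GB left
tape 7: place A9 (104 GB), 96 GB left
tape 7: place A10 (70 GB), 26 GB left
tape 8: place A11 (101 GB), 99 GB left
tape 9: place A12 (139 GB), 61 GB left
tape 1: place A13 (37 GB), 9 GB left
tape 8: place A14 (83 GB), 16 GB left
tape 5: place A15 (60 GB), 2 GB left
tape 4: place A16 (40 GB), 6 GB left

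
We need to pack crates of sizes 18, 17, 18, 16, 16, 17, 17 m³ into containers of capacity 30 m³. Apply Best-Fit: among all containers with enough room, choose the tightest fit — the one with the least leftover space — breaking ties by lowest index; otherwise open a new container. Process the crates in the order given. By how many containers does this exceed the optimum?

0

Best-Fit: [18] [17] [18] [16] [16] [17] [17] → 7 containers.
7 crates exceed 15 m³ (half the capacity), and no two of those can share a container, so at least 7 containers are needed.
So 7 is already optimal.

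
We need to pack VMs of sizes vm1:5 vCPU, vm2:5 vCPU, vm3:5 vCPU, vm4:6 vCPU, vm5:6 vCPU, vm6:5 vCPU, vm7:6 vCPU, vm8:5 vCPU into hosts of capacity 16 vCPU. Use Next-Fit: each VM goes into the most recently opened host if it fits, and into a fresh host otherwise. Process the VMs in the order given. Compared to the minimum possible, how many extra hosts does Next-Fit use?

Next-Fit: [5,5,5] [6,6] [5,6,5] → 3 hosts.
Total size 43 vCPU; any packing needs at least ⌈43/16⌉ = 3 hosts.
So 3 is already optimal.

0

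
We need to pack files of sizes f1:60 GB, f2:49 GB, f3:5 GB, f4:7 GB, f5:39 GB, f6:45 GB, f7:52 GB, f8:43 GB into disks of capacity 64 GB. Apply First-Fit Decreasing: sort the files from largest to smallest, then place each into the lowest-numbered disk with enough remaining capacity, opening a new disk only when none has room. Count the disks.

Sorted descending: 60, 52, 49, 45, 43, 39, 7, 5.
disk 1: place 60 GB, 4 GB left
disk 2: place 52 GB, 12 GB left
disk 3: place 49 GB, 15 GB left
disk 4: place 45 GB, 19 GB left
disk 5: place 43 GB, 21 GB left
disk 6: place 39 GB, 25 GB left
disk 2: place 7 GB, 5 GB left
disk 2: place 5 GB, 0 GB left

6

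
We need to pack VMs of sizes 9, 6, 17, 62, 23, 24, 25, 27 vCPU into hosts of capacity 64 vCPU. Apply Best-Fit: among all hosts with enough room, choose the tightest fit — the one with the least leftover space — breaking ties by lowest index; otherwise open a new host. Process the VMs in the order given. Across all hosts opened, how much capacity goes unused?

63

Put 9 vCPU in host 1; 55 vCPU remain.
Put 6 vCPU in host 1; 49 vCPU remain.
Put 17 vCPU in host 1; 32 vCPU remain.
Put 62 vCPU in host 2; 2 vCPU remain.
Put 23 vCPU in host 1; 9 vCPU remain.
Put 24 vCPU in host 3; 40 vCPU remain.
Put 25 vCPU in host 3; 15 vCPU remain.
Put 27 vCPU in host 4; 37 vCPU remain.
4 hosts × 64 vCPU = 256 vCPU; used 193 vCPU; unused 63 vCPU.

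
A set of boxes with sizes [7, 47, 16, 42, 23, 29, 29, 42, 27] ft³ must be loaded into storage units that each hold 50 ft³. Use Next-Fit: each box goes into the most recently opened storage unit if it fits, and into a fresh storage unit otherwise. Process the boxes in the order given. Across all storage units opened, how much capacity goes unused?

storage unit 1: place 7 ft³, 43 ft³ left
storage unit 2: place 47 ft³, 3 ft³ left
storage unit 3: place 16 ft³, 34 ft³ left
storage unit 4: place 42 ft³, 8 ft³ left
storage unit 5: place 23 ft³, 27 ft³ left
storage unit 6: place 29 ft³, 21 ft³ left
storage unit 7: place 29 ft³, 21 ft³ left
storage unit 8: place 42 ft³, 8 ft³ left
storage unit 9: place 27 ft³, 23 ft³ left
9 storage units × 50 ft³ = 450 ft³; used 262 ft³; unused 188 ft³.

188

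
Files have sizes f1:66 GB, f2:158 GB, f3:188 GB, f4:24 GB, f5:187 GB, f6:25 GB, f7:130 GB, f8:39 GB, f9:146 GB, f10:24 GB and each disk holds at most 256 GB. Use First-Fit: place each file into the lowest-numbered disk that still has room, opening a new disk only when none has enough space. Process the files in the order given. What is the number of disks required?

5 disks

f1 (66 GB) → disk 1 (remaining 190 GB)
f2 (158 GB) → disk 1 (remaining 32 GB)
f3 (188 GB) → disk 2 (remaining 68 GB)
f4 (24 GB) → disk 1 (remaining 8 GB)
f5 (187 GB) → disk 3 (remaining 69 GB)
f6 (25 GB) → disk 2 (remaining 43 GB)
f7 (130 GB) → disk 4 (remaining 126 GB)
f8 (39 GB) → disk 2 (remaining 4 GB)
f9 (146 GB) → disk 5 (remaining 110 GB)
f10 (24 GB) → disk 3 (remaining 45 GB)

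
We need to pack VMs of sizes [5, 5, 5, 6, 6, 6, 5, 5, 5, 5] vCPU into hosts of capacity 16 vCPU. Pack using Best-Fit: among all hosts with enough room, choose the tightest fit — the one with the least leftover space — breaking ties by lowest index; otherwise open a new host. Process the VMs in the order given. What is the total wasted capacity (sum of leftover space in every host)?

11

host 1: place 5 vCPU, 11 vCPU left
host 1: place 5 vCPU, 6 vCPU left
host 1: place 5 vCPU, 1 vCPU left
host 2: place 6 vCPU, 10 vCPU left
host 2: place 6 vCPU, 4 vCPU left
host 3: place 6 vCPU, 10 vCPU left
host 3: place 5 vCPU, 5 vCPU left
host 3: place 5 vCPU, 0 vCPU left
host 4: place 5 vCPU, 11 vCPU left
host 4: place 5 vCPU, 6 vCPU left
4 hosts × 16 vCPU = 64 vCPU; used 53 vCPU; unused 11 vCPU.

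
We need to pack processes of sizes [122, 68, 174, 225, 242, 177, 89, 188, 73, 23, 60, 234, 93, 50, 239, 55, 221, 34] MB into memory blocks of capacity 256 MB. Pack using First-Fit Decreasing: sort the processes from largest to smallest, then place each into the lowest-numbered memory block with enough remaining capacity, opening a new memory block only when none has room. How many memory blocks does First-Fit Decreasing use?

Sorted descending: 242, 239, 234, 225, 221, 188, 177, 174, 122, 93, 89, 73, 68, 60, 55, 50, 34, 23.
Put 242 MB in memory block 1; 14 MB remain.
Put 239 MB in memory block 2; 17 MB remain.
Put 234 MB in memory block 3; 22 MB remain.
Put 225 MB in memory block 4; 31 MB remain.
Put 221 MB in memory block 5; 35 MB remain.
Put 188 MB in memory block 6; 68 MB remain.
Put 177 MB in memory block 7; 79 MB remain.
Put 174 MB in memory block 8; 82 MB remain.
Put 122 MB in memory block 9; 134 MB remain.
Put 93 MB in memory block 9; 41 MB remain.
Put 89 MB in memory block 10; 167 MB remain.
Put 73 MB in memory block 7; 6 MB remain.
Put 68 MB in memory block 6; 0 MB remain.
Put 60 MB in memory block 8; 22 MB remain.
Put 55 MB in memory block 10; 112 MB remain.
Put 50 MB in memory block 10; 62 MB remain.
Put 34 MB in memory block 5; 1 MB remain.
Put 23 MB in memory block 4; 8 MB remain.
Final memory blocks: [242] [239] [234] [225,23] [221,34] [188,68] [177,73] [174,60] [122,93] [89,55,50].

10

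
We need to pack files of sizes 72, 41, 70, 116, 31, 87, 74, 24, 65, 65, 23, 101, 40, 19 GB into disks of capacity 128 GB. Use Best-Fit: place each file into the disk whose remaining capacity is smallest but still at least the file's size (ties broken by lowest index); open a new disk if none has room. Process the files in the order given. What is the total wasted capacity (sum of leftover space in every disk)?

196

disk 1: place 72 GB, 56 GB left
disk 1: place 41 GB, 15 GB left
disk 2: place 70 GB, 58 GB left
disk 3: place 116 GB, 12 GB left
disk 2: place 31 GB, 27 GB left
disk 4: place 87 GB, 41 GB left
disk 5: place 74 GB, 54 GB left
disk 2: place 24 GB, 3 GB left
disk 6: place 65 GB, 63 GB left
disk 7: place 65 GB, 63 GB left
disk 4: place 23 GB, 18 GB left
disk 8: place 101 GB, 27 GB left
disk 5: place 40 GB, 14 GB left
disk 8: place 19 GB, 8 GB left
8 disks × 128 GB = 1024 GB; used 828 GB; unused 196 GB.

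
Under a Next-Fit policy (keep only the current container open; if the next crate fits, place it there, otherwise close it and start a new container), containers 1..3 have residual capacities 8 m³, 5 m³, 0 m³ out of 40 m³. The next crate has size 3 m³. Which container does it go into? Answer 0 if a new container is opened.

Next-Fit only looks at container 3, which has 0 m³ free.
3 m³ does not fit, so a new container is opened.

0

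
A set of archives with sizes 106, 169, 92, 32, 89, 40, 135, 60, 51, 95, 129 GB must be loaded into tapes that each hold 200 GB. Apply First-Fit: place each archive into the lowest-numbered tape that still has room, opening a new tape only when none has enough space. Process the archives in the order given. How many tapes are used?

Put 106 GB in tape 1; 94 GB remain.
Put 169 GB in tape 2; 31 GB remain.
Put 92 GB in tape 1; 2 GB remain.
Put 32 GB in tape 3; 168 GB remain.
Put 89 GB in tape 3; 79 GB remain.
Put 40 GB in tape 3; 39 GB remain.
Put 135 GB in tape 4; 65 GB remain.
Put 60 GB in tape 4; 5 GB remain.
Put 51 GB in tape 5; 149 GB remain.
Put 95 GB in tape 5; 54 GB remain.
Put 129 GB in tape 6; 71 GB remain.

6 tapes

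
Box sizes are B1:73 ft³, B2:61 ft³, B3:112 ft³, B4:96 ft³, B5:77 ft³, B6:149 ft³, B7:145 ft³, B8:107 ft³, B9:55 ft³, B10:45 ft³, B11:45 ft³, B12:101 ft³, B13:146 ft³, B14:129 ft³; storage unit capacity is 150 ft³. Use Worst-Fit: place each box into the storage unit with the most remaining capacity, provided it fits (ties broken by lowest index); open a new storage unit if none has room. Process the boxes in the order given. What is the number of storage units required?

10 storage units

storage unit 1: place B1 (73 ft³), 77 ft³ left
storage unit 1: place B2 (61 ft³), 16 ft³ left
storage unit 2: place B3 (112 ft³), 38 ft³ left
storage unit 3: place B4 (96 ft³), 54 ft³ left
storage unit 4: place B5 (77 ft³), 73 ft³ left
storage unit 5: place B6 (149 ft³), 1 ft³ left
storage unit 6: place B7 (145 ft³), 5 ft³ left
storage unit 7: place B8 (107 ft³), 43 ft³ left
storage unit 4: place B9 (55 ft³), 18 ft³ left
storage unit 3: place B10 (45 ft³), 9 ft³ left
storage unit 8: place B11 (45 ft³), 105 ft³ left
storage unit 8: place B12 (101 ft³), 4 ft³ left
storage unit 9: place B13 (146 ft³), 4 ft³ left
storage unit 10: place B14 (129 ft³), 21 ft³ left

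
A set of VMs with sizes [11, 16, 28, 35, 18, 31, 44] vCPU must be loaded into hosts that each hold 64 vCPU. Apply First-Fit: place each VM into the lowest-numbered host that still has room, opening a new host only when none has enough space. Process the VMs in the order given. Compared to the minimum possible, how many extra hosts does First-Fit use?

First-Fit: [11,16,28] [35,18] [31] [44] → 4 hosts.
Total size 183 vCPU; any packing needs at least ⌈183/64⌉ = 3 hosts.
An optimal packing achieves that bound: [44,18] [35,28] [31,16,11] → 3 hosts.
Excess: 4 − 3 = 1.

1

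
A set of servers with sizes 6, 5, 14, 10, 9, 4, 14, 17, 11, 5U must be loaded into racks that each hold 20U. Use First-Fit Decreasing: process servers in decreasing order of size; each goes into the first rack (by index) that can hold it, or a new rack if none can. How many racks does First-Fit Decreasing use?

5 racks

Sorted descending: 17, 14, 14, 11, 10, 9, 6, 5, 5, 4.
Put 17U in rack 1; 3U remain.
Put 14U in rack 2; 6U remain.
Put 14U in rack 3; 6U remain.
Put 11U in rack 4; 9U remain.
Put 10U in rack 5; 10U remain.
Put 9U in rack 4; 0U remain.
Put 6U in rack 2; 0U remain.
Put 5U in rack 3; 1U remain.
Put 5U in rack 5; 5U remain.
Put 4U in rack 5; 1U remain.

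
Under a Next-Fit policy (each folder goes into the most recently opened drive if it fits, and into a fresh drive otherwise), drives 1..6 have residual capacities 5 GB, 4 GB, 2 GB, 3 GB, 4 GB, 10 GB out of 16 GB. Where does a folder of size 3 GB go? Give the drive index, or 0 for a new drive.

Next-Fit only looks at drive 6, which has 10 GB free.
3 GB fits there.

6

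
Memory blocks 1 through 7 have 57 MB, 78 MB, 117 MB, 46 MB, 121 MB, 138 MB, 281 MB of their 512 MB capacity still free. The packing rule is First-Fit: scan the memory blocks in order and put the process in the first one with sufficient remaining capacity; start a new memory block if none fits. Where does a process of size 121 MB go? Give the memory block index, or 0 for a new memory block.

5

Memory blocks with room: memory block 5 (121 MB), memory block 6 (138 MB), memory block 7 (281 MB).
The first with room is memory block 5.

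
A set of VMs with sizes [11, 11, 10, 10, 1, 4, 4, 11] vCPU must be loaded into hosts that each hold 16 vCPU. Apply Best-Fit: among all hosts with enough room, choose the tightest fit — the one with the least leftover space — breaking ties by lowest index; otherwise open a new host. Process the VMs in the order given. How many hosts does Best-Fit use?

5

Put 11 vCPU in host 1; 5 vCPU remain.
Put 11 vCPU in host 2; 5 vCPU remain.
Put 10 vCPU in host 3; 6 vCPU remain.
Put 10 vCPU in host 4; 6 vCPU remain.
Put 1 vCPU in host 1; 4 vCPU remain.
Put 4 vCPU in host 1; 0 vCPU remain.
Put 4 vCPU in host 2; 1 vCPU remain.
Put 11 vCPU in host 5; 5 vCPU remain.
Final hosts: [11,1,4] [11,4] [10] [10] [11].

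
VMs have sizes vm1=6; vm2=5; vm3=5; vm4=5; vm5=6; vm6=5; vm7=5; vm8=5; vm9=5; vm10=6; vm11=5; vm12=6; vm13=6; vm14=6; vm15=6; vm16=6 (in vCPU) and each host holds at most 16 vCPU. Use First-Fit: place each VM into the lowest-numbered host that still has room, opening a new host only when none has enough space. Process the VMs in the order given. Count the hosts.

7 hosts

vm1 (6 vCPU) → host 1 (remaining 10 vCPU)
vm2 (5 vCPU) → host 1 (remaining 5 vCPU)
vm3 (5 vCPU) → host 1 (remaining 0 vCPU)
vm4 (5 vCPU) → host 2 (remaining 11 vCPU)
vm5 (6 vCPU) → host 2 (remaining 5 vCPU)
vm6 (5 vCPU) → host 2 (remaining 0 vCPU)
vm7 (5 vCPU) → host 3 (remaining 11 vCPU)
vm8 (5 vCPU) → host 3 (remaining 6 vCPU)
vm9 (5 vCPU) → host 3 (remaining 1 vCPU)
vm10 (6 vCPU) → host 4 (remaining 10 vCPU)
vm11 (5 vCPU) → host 4 (remaining 5 vCPU)
vm12 (6 vCPU) → host 5 (remaining 10 vCPU)
vm13 (6 vCPU) → host 5 (remaining 4 vCPU)
vm14 (6 vCPU) → host 6 (remaining 10 vCPU)
vm15 (6 vCPU) → host 6 (remaining 4 vCPU)
vm16 (6 vCPU) → host 7 (remaining 10 vCPU)
Final hosts: [6,5,5] [5,6,5] [5,5,5] [6,5] [6,6] [6,6] [6].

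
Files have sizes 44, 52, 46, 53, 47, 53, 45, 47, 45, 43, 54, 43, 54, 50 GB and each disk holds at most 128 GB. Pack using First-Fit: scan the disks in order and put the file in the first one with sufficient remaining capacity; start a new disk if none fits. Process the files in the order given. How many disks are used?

44 GB → disk 1 (remaining 84 GB)
52 GB → disk 1 (remaining 32 GB)
46 GB → disk 2 (remaining 82 GB)
53 GB → disk 2 (remaining 29 GB)
47 GB → disk 3 (remaining 81 GB)
53 GB → disk 3 (remaining 28 GB)
45 GB → disk 4 (remaining 83 GB)
47 GB → disk 4 (remaining 36 GB)
45 GB → disk 5 (remaining 83 GB)
43 GB → disk 5 (remaining 40 GB)
54 GB → disk 6 (remaining 74 GB)
43 GB → disk 6 (remaining 31 GB)
54 GB → disk 7 (remaining 74 GB)
50 GB → disk 7 (remaining 24 GB)

7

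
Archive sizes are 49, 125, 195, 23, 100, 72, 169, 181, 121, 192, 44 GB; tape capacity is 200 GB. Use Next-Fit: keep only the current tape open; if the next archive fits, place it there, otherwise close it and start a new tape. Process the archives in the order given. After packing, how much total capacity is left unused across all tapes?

tape 1: place 49 GB, 151 GB left
tape 1: place 125 GB, 26 GB left
tape 2: place 195 GB, 5 GB left
tape 3: place 23 GB, 177 GB left
tape 3: place 100 GB, 77 GB left
tape 3: place 72 GB, 5 GB left
tape 4: place 169 GB, 31 GB left
tape 5: place 181 GB, 19 GB left
tape 6: place 121 GB, 79 GB left
tape 7: place 192 GB, 8 GB left
tape 8: place 44 GB, 156 GB left
8 tapes × 200 GB = 1600 GB; used 1271 GB; unused 329 GB.

329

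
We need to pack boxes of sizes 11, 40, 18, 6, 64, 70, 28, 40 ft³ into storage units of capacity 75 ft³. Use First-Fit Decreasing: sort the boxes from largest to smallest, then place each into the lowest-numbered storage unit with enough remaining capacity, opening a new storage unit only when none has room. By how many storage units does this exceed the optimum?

First-Fit Decreasing: [70] [64,11] [40,28,6] [40,18] → 4 storage units.
Total size 277 ft³; any packing needs at least ⌈277/75⌉ = 4 storage units.
So 4 is already optimal.

0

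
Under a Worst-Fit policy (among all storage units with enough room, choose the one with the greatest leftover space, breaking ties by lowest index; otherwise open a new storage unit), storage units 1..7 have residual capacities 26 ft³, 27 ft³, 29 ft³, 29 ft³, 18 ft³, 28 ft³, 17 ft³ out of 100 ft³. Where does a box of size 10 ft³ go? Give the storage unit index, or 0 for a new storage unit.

Storage units with room: storage unit 1 (26 ft³), storage unit 2 (27 ft³), storage unit 3 (29 ft³), storage unit 4 (29 ft³), storage unit 5 (18 ft³), storage unit 6 (28 ft³), storage unit 7 (17 ft³).
Most room is storage unit 3 with 29 ft³ free.

3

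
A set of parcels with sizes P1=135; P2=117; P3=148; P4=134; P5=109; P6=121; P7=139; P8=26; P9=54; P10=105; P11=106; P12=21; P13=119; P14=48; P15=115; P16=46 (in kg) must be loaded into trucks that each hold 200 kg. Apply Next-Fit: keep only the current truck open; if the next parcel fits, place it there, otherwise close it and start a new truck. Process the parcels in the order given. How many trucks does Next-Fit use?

11 trucks

truck 1: place P1 (135 kg), 65 kg left
truck 2: place P2 (117 kg), 83 kg left
truck 3: place P3 (148 kg), 52 kg left
truck 4: place P4 (134 kg), 66 kg left
truck 5: place P5 (109 kg), 91 kg left
truck 6: place P6 (121 kg), 79 kg left
truck 7: place P7 (139 kg), 61 kg left
truck 7: place P8 (26 kg), 35 kg left
truck 8: place P9 (54 kg), 146 kg left
truck 8: place P10 (105 kg), 41 kg left
truck 9: place P11 (106 kg), 94 kg left
truck 9: place P12 (21 kg), 73 kg left
truck 10: place P13 (119 kg), 81 kg left
truck 10: place P14 (48 kg), 33 kg left
truck 11: place P15 (115 kg), 85 kg left
truck 11: place P16 (46 kg), 39 kg left
Final trucks: [135] [117] [148] [134] [109] [121] [139,26] [54,105] [106,21] [119,48] [115,46].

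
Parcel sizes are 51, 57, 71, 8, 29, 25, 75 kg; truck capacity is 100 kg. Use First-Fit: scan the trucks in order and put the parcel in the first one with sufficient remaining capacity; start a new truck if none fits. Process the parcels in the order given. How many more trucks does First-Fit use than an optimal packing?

0

First-Fit: [51,8,29] [57,25] [71] [75] → 4 trucks.
Total size 316 kg; any packing needs at least ⌈316/100⌉ = 4 trucks.
So 4 is already optimal.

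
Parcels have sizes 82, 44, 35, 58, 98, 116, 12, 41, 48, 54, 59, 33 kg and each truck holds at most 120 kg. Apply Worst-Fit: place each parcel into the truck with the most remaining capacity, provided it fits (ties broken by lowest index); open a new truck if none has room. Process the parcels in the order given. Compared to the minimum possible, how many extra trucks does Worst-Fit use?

Worst-Fit: [82] [44,35] [58,12,41] [98] [116] [48,54] [59,33] → 7 trucks.
Total size 680 kg; any packing needs at least ⌈680/120⌉ = 6 trucks.
An optimal packing achieves that bound: [116] [98,12] [82,35] [59,58] [54,48] [44,41,33] → 6 trucks.
Excess: 7 − 6 = 1.

1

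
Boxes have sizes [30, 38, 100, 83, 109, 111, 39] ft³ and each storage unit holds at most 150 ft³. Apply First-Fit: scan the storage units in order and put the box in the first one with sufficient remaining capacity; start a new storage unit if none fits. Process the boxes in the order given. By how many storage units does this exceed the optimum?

First-Fit: [30,38,39] [100] [83] [109] [111] → 5 storage units.
Total size 510 ft³; any packing needs at least ⌈510/150⌉ = 4 storage units.
An optimal packing achieves that bound: [111,39] [109,38] [100,30] [83] → 4 storage units.
Excess: 5 − 4 = 1.

1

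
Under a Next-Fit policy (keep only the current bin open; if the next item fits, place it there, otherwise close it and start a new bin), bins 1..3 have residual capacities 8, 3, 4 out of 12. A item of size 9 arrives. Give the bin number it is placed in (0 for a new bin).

0

Next-Fit only looks at bin 3, which has 4 free.
9 does not fit, so a new bin is opened.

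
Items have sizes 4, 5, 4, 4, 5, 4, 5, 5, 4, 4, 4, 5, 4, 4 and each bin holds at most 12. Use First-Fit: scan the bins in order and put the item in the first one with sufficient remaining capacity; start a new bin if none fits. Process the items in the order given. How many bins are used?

4 → bin 1 (remaining 8)
5 → bin 1 (remaining 3)
4 → bin 2 (remaining 8)
4 → bin 2 (remaining 4)
5 → bin 3 (remaining 7)
4 → bin 2 (remaining 0)
5 → bin 3 (remaining 2)
5 → bin 4 (remaining 7)
4 → bin 4 (remaining 3)
4 → bin 5 (remaining 8)
4 → bin 5 (remaining 4)
5 → bin 6 (remaining 7)
4 → bin 5 (remaining 0)
4 → bin 6 (remaining 3)

6 bins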